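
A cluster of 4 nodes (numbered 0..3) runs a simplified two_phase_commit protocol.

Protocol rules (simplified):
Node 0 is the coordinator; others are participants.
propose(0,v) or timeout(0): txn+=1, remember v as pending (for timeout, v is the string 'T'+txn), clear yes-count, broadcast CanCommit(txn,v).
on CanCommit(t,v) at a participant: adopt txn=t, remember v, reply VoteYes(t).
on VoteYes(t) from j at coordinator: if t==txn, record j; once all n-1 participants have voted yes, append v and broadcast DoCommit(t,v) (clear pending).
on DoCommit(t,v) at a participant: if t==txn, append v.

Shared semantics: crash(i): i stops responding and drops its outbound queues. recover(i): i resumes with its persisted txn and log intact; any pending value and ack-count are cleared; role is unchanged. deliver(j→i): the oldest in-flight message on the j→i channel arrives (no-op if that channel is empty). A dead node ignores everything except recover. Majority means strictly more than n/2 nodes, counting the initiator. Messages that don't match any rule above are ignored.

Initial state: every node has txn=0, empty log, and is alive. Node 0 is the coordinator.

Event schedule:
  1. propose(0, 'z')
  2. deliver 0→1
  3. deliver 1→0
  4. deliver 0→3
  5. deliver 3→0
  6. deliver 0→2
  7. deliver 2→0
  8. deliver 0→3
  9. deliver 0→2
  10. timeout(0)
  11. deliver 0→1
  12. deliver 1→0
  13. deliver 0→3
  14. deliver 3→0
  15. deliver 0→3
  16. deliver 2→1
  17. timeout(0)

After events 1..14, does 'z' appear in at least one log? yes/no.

yes

step 1 propose(0,'z'): 0={coor,t=1,log=-}
step 2 deliver 0→1: 1={part,t=1,log=-}
step 3 deliver 1→0: —
step 4 deliver 0→3: 3={part,t=1,log=-}
step 5 deliver 3→0: —
step 6 deliver 0→2: 2={part,t=1,log=-}
step 7 deliver 2→0: 0={coor,t=1,log=z}
step 8 deliver 0→3: 3={part,t=1,log=z}
step 9 deliver 0→2: 2={part,t=1,log=z}
step 10 timeout(0): 0={coor,t=2,log=z}
step 11 deliver 0→1: 1={part,t=1,log=z}
step 12 deliver 1→0: —
step 13 deliver 0→3: 3={part,t=2,log=z}
step 14 deliver 3→0: —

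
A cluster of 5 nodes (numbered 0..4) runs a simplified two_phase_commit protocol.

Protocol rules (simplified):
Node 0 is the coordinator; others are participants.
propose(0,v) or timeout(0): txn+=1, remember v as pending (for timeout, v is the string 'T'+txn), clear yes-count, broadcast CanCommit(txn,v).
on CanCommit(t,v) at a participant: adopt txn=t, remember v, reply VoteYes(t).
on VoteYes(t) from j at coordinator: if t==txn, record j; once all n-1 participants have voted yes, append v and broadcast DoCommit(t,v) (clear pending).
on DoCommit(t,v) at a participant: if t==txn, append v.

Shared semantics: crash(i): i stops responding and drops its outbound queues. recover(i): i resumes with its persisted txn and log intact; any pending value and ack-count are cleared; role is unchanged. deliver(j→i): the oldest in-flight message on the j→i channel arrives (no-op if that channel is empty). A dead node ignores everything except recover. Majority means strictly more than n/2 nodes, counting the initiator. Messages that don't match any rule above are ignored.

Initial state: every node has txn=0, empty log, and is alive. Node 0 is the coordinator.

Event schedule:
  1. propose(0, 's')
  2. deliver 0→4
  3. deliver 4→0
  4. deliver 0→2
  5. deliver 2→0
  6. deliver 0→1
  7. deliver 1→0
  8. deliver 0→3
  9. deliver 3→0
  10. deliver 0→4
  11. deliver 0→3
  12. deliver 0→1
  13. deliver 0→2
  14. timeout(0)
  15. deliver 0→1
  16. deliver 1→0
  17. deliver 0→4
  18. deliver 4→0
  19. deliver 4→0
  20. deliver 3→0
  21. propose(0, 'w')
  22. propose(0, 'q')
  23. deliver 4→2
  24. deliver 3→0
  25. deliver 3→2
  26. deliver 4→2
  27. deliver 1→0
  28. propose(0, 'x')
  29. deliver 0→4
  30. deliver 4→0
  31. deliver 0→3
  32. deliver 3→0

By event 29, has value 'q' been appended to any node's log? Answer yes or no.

no

step 1 propose(0,'s'): 0={coor,t=1,log=-}
step 2 deliver 0→4: 4={part,t=1,log=-}
step 3 deliver 4→0: —
step 4 deliver 0→2: 2={part,t=1,log=-}
step 5 deliver 2→0: —
step 6 deliver 0→1: 1={part,t=1,log=-}
step 7 deliver 1→0: —
step 8 deliver 0→3: 3={part,t=1,log=-}
step 9 deliver 3→0: 0={coor,t=1,log=s}
step 10 deliver 0→4: 4={part,t=1,log=s}
step 11 deliver 0→3: 3={part,t=1,log=s}
step 12 deliver 0→1: 1={part,t=1,log=s}
step 13 deliver 0→2: 2={part,t=1,log=s}
step 14 timeout(0): 0={coor,t=2,log=s}
step 15 deliver 0→1: 1={part,t=2,log=s}
step 16 deliver 1→0: —
step 17 deliver 0→4: 4={part,t=2,log=s}
step 18 deliver 4→0: —
step 19 deliver 4→0: —
step 20 deliver 3→0: —
step 21 propose(0,'w'): 0={coor,t=3,log=s}
step 22 propose(0,'q'): 0={coor,t=4,log=s}
step 23 deliver 4→2: —
step 24 deliver 3→0: —
step 25 deliver 3→2: —
step 26 deliver 4→2: —
step 27 deliver 1→0: —
step 28 propose(0,'x'): 0={coor,t=5,log=s}
step 29 deliver 0→4: 4={part,t=3,log=s}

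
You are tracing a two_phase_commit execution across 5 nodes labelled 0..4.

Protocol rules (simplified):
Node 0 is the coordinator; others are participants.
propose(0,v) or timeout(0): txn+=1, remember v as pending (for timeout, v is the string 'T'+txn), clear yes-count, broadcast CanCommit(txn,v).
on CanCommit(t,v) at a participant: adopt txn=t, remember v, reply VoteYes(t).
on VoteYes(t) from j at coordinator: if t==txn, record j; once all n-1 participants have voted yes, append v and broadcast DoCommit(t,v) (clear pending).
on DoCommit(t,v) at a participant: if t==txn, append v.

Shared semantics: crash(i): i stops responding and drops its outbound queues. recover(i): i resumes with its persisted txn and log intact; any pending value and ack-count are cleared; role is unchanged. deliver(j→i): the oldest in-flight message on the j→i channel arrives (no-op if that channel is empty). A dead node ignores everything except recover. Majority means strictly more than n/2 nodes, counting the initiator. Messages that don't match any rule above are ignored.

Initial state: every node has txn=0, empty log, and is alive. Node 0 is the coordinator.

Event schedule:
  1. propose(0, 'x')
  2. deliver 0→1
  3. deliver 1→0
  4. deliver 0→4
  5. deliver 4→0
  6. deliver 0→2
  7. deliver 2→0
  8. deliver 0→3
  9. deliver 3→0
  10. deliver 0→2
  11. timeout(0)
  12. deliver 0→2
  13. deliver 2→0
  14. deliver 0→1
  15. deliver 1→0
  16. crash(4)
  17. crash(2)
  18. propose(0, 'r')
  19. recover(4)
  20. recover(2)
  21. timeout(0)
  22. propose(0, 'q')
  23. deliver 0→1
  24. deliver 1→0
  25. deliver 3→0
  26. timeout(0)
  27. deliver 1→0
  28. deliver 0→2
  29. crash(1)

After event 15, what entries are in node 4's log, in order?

empty

e1 propose(0,'x'): 0[coor,t=1,-]
e2 deliver 0→1: 1[part,t=1,-]
e3 deliver 1→0: ·
e4 deliver 0→4: 4[part,t=1,-]
e5 deliver 4→0: ·
e6 deliver 0→2: 2[part,t=1,-]
e7 deliver 2→0: ·
e8 deliver 0→3: 3[part,t=1,-]
e9 deliver 3→0: 0[coor,t=1,x]
e10 deliver 0→2: 2[part,t=1,x]
e11 timeout(0): 0[coor,t=2,x]
e12 deliver 0→2: 2[part,t=2,x]
e13 deliver 2→0: ·
e14 deliver 0→1: 1[part,t=1,x]
e15 deliver 1→0: ·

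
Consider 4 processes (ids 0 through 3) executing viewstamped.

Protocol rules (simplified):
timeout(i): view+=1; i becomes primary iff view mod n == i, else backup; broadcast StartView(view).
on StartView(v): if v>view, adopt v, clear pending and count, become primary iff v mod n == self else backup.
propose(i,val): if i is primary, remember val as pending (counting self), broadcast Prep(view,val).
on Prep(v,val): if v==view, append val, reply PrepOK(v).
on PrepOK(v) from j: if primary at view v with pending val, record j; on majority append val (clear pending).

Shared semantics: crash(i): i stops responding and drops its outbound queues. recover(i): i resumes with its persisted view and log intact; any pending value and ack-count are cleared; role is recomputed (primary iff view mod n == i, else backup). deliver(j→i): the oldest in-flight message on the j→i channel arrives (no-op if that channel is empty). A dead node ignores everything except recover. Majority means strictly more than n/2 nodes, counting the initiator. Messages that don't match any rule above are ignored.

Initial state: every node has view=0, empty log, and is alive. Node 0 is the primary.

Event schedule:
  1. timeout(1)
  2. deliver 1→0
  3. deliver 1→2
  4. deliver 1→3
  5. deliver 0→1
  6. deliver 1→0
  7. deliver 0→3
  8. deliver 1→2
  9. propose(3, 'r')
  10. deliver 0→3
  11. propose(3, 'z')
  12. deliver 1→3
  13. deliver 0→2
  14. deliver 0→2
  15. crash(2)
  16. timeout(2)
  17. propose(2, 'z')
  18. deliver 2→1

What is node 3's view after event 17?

1

e1 timeout(1): 1[prim,v=1,-]
e2 deliver 1→0: 0[back,v=1,-]
e3 deliver 1→2: 2[back,v=1,-]
e4 deliver 1→3: 3[back,v=1,-]
e5 deliver 0→1: ·
e6 deliver 1→0: ·
e7 deliver 0→3: ·
e8 deliver 1→2: ·
e9 propose(3,'r'): ·
e10 deliver 0→3: ·
e11 propose(3,'z'): ·
e12 deliver 1→3: ·
e13 deliver 0→2: ·
e14 deliver 0→2: ·
e15 crash(2): 2[✗back,v=1,-]
e16 timeout(2): ·
e17 propose(2,'z'): ·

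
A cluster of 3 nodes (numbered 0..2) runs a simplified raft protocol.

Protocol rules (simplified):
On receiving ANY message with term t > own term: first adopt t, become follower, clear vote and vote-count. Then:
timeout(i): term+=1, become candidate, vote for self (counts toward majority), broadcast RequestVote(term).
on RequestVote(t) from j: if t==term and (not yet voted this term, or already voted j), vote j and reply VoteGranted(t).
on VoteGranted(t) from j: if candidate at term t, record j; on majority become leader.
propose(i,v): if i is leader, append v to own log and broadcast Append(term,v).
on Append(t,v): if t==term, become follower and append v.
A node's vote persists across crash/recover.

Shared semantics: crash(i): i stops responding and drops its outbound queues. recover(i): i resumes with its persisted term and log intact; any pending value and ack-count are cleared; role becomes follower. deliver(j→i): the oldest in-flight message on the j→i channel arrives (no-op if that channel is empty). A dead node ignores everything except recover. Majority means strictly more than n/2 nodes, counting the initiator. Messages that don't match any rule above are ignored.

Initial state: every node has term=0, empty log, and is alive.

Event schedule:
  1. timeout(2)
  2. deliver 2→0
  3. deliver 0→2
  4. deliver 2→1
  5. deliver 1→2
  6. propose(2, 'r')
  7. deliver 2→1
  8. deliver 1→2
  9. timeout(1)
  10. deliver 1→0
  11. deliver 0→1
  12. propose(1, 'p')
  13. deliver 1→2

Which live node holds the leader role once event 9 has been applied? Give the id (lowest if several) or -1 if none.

2

1. timeout(2):  <2:cand t1 ->
2. deliver 2→0:  <0:foll t1 ->
3. deliver 0→2:  <2:lead t1 ->
4. deliver 2→1:  <1:foll t1 ->
5. deliver 1→2:  nop
6. propose(2,'r'):  <2:lead t1 r>
7. deliver 2→1:  <1:foll t1 r>
8. deliver 1→2:  nop
9. timeout(1):  <1:cand t2 r>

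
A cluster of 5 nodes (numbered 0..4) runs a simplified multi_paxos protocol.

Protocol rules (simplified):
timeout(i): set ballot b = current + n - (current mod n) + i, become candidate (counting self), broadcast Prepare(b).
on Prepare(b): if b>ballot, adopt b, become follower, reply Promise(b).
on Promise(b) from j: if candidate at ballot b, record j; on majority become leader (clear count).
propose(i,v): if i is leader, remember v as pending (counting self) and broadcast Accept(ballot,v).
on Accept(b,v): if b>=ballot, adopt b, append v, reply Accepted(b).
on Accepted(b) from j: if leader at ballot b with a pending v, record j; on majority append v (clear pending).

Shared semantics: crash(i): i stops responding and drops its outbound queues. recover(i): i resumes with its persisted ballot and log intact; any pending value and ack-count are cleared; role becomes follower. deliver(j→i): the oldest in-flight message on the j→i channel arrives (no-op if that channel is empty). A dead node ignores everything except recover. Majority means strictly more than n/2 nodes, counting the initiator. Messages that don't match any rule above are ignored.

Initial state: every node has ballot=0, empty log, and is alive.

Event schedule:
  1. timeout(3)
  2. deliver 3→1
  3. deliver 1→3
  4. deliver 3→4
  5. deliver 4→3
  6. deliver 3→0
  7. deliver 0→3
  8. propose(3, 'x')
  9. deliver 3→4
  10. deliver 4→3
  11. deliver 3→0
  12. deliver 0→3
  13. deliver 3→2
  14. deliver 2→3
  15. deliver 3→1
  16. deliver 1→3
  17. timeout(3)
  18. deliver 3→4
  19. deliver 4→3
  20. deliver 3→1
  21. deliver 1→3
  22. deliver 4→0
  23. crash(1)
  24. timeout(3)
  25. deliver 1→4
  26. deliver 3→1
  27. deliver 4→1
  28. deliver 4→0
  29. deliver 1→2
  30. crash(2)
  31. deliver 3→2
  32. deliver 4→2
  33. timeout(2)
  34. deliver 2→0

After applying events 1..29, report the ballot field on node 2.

8

e1 timeout(3): 3[cand,b=8,-]
e2 deliver 3→1: 1[foll,b=8,-]
e3 deliver 1→3: ·
e4 deliver 3→4: 4[foll,b=8,-]
e5 deliver 4→3: 3[lead,b=8,-]
e6 deliver 3→0: 0[foll,b=8,-]
e7 deliver 0→3: ·
e8 propose(3,'x'): ·
e9 deliver 3→4: 4[foll,b=8,x]
e10 deliver 4→3: ·
e11 deliver 3→0: 0[foll,b=8,x]
e12 deliver 0→3: 3[lead,b=8,x]
e13 deliver 3→2: 2[foll,b=8,-]
e14 deliver 2→3: ·
e15 deliver 3→1: 1[foll,b=8,x]
e16 deliver 1→3: ·
e17 timeout(3): 3[cand,b=13,x]
e18 deliver 3→4: 4[foll,b=13,x]
e19 deliver 4→3: ·
e20 deliver 3→1: 1[foll,b=13,x]
e21 deliver 1→3: 3[lead,b=13,x]
e22 deliver 4→0: ·
e23 crash(1): 1[✗foll,b=13,x]
e24 timeout(3): 3[cand,b=18,x]
e25 deliver 1→4: ·
e26 deliver 3→1: ·
e27 deliver 4→1: ·
e28 deliver 4→0: ·
e29 deliver 1→2: ·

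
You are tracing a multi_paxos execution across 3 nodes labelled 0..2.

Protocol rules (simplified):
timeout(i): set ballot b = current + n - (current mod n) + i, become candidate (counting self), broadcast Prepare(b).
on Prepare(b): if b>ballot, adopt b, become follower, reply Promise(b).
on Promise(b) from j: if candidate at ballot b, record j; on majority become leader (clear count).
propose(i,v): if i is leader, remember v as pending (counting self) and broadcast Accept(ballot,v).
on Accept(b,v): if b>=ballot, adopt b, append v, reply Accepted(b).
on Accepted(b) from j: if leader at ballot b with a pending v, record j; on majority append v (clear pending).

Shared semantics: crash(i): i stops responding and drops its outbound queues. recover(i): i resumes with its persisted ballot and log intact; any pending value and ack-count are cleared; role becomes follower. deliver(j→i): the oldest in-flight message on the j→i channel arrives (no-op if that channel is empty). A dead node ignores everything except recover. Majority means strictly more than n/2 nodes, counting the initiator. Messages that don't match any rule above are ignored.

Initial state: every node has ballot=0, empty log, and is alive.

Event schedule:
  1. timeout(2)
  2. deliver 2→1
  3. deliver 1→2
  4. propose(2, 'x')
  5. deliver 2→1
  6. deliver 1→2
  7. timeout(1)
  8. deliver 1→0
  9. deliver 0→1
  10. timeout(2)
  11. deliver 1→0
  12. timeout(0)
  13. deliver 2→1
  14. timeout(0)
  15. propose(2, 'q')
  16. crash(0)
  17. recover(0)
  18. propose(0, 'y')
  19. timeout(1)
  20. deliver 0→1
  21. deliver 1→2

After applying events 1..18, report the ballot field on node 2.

8

[1] timeout(2) → N2(cand b5 [-])
[2] deliver 2→1 → N1(foll b5 [-])
[3] deliver 1→2 → N2(lead b5 [-])
[4] propose(2,'x') → ∅
[5] deliver 2→1 → N1(foll b5 [x])
[6] deliver 1→2 → N2(lead b5 [x])
[7] timeout(1) → N1(cand b7 [x])
[8] deliver 1→0 → N0(foll b7 [-])
[9] deliver 0→1 → N1(lead b7 [x])
[10] timeout(2) → N2(cand b8 [x])
[11] deliver 1→0 → ∅
[12] timeout(0) → N0(cand b9 [-])
[13] deliver 2→1 → N1(foll b8 [x])
[14] timeout(0) → N0(cand b12 [-])
[15] propose(2,'q') → ∅
[16] crash(0) → N0(✗cand b12 [-])
[17] recover(0) → N0(foll b12 [-])
[18] propose(0,'y') → ∅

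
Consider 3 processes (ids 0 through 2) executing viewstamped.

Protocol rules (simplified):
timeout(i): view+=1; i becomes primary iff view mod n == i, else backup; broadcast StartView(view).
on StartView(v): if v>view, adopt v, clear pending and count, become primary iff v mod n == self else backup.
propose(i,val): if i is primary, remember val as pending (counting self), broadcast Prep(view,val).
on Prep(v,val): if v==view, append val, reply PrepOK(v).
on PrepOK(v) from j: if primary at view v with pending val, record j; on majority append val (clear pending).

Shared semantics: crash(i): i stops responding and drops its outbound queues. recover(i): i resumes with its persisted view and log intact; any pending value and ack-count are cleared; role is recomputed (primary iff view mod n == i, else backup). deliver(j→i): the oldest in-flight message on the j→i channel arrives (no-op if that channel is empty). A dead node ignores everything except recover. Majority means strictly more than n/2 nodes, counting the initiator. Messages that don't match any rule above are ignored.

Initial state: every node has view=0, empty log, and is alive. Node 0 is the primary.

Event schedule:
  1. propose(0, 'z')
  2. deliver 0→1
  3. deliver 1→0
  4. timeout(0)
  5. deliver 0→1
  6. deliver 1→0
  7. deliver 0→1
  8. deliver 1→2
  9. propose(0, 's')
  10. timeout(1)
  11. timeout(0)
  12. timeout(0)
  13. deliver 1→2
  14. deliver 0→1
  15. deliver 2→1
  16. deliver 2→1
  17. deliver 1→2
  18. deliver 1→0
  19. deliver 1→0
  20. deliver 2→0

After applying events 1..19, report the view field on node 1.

step 1 propose(0,'z'): —
step 2 deliver 0→1: 1={back,v=0,log=z}
step 3 deliver 1→0: 0={prim,v=0,log=z}
step 4 timeout(0): 0={back,v=1,log=z}
step 5 deliver 0→1: 1={prim,v=1,log=z}
step 6 deliver 1→0: —
step 7 deliver 0→1: —
step 8 deliver 1→2: —
step 9 propose(0,'s'): —
step 10 timeout(1): 1={back,v=2,log=z}
step 11 timeout(0): 0={back,v=2,log=z}
step 12 timeout(0): 0={prim,v=3,log=z}
step 13 deliver 1→2: 2={prim,v=2,log=-}
step 14 deliver 0→1: —
step 15 deliver 2→1: —
step 16 deliver 2→1: —
step 17 deliver 1→2: —
step 18 deliver 1→0: —
step 19 deliver 1→0: —

2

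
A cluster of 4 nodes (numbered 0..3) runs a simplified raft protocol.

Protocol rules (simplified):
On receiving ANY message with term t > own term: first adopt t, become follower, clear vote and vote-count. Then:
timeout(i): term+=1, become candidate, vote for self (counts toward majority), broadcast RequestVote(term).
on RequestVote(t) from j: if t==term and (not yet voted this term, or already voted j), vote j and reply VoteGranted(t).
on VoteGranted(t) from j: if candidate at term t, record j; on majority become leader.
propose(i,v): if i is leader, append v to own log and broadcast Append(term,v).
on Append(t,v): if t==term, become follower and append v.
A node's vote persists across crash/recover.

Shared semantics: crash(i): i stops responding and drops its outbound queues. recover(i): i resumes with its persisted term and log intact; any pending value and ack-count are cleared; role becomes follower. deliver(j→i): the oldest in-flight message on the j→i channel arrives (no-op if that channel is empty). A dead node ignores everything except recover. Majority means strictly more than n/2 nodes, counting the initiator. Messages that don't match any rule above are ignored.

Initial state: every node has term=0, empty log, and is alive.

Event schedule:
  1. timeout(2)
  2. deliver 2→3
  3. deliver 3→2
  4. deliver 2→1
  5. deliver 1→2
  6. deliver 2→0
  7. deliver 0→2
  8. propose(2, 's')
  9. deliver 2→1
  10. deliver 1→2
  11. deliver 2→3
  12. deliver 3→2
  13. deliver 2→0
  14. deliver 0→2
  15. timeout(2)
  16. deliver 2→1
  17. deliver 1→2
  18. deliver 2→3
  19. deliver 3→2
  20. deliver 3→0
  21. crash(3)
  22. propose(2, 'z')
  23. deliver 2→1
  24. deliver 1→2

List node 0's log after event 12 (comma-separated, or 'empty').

empty

e1 timeout(2): 2[cand,t=1,-]
e2 deliver 2→3: 3[foll,t=1,-]
e3 deliver 3→2: ·
e4 deliver 2→1: 1[foll,t=1,-]
e5 deliver 1→2: 2[lead,t=1,-]
e6 deliver 2→0: 0[foll,t=1,-]
e7 deliver 0→2: ·
e8 propose(2,'s'): 2[lead,t=1,s]
e9 deliver 2→1: 1[foll,t=1,s]
e10 deliver 1→2: ·
e11 deliver 2→3: 3[foll,t=1,s]
e12 deliver 3→2: ·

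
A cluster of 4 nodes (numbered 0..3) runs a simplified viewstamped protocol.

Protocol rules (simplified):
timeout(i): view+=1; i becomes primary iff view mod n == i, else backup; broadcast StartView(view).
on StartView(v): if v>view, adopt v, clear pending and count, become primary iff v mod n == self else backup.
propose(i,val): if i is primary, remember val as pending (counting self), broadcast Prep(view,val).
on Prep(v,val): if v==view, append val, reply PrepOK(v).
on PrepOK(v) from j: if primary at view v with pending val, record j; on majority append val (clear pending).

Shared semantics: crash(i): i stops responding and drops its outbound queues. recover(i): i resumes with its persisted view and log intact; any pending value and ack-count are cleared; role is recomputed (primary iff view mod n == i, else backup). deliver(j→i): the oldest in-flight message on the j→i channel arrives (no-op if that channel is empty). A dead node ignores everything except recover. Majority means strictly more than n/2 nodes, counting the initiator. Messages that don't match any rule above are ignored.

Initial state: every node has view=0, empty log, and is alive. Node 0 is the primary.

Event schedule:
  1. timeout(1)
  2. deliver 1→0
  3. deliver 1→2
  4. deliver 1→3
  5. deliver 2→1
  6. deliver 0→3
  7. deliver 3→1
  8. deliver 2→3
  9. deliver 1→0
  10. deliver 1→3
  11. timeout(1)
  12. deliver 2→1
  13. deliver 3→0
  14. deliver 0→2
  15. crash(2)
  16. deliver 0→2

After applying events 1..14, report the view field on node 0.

step 1 timeout(1): 1={prim,v=1,log=-}
step 2 deliver 1→0: 0={back,v=1,log=-}
step 3 deliver 1→2: 2={back,v=1,log=-}
step 4 deliver 1→3: 3={back,v=1,log=-}
step 5 deliver 2→1: —
step 6 deliver 0→3: —
step 7 deliver 3→1: —
step 8 deliver 2→3: —
step 9 deliver 1→0: —
step 10 deliver 1→3: —
step 11 timeout(1): 1={back,v=2,log=-}
step 12 deliver 2→1: —
step 13 deliver 3→0: —
step 14 deliver 0→2: —

1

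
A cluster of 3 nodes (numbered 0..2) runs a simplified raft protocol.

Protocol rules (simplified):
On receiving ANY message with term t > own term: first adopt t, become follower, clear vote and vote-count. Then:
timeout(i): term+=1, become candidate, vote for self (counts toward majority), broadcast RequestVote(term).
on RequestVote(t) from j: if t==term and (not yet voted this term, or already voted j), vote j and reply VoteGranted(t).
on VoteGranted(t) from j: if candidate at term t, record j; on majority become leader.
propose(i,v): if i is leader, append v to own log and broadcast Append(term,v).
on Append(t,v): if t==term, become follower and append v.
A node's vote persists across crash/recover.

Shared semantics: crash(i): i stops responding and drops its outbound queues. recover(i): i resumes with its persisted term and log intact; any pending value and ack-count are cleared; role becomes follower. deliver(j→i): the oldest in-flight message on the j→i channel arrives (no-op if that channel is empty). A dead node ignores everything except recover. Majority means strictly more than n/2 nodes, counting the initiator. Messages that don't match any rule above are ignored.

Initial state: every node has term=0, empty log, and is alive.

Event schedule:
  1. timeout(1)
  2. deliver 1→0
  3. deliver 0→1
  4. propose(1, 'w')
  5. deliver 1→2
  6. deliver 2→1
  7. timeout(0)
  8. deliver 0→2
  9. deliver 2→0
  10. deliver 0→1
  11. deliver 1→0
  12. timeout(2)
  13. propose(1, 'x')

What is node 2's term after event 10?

2

1. timeout(1):  <1:cand t1 ->
2. deliver 1→0:  <0:foll t1 ->
3. deliver 0→1:  <1:lead t1 ->
4. propose(1,'w'):  <1:lead t1 w>
5. deliver 1→2:  <2:foll t1 ->
6. deliver 2→1:  nop
7. timeout(0):  <0:cand t2 ->
8. deliver 0→2:  <2:foll t2 ->
9. deliver 2→0:  <0:lead t2 ->
10. deliver 0→1:  <1:foll t2 w>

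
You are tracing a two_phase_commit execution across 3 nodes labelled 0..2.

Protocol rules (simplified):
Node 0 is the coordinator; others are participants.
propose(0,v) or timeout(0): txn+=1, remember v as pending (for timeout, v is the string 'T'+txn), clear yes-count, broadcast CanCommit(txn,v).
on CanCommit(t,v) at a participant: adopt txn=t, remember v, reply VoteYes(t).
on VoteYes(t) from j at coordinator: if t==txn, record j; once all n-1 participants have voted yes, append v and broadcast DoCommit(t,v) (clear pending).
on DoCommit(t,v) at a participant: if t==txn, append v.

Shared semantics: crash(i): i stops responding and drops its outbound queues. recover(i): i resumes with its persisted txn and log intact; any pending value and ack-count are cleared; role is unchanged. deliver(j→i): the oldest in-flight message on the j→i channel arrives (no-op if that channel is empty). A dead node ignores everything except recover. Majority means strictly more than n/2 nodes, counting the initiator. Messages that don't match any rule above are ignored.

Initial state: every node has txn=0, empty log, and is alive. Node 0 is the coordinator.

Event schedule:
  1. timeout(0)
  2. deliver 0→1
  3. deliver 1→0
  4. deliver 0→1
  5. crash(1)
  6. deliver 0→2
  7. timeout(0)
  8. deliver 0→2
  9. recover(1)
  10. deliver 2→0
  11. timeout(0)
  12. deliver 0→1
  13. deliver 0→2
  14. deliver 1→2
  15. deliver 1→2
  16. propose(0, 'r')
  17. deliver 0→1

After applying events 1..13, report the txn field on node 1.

2

[1] timeout(0) → N0(coor t1 [-])
[2] deliver 0→1 → N1(part t1 [-])
[3] deliver 1→0 → ∅
[4] deliver 0→1 → ∅
[5] crash(1) → N1(✗part t1 [-])
[6] deliver 0→2 → N2(part t1 [-])
[7] timeout(0) → N0(coor t2 [-])
[8] deliver 0→2 → N2(part t2 [-])
[9] recover(1) → N1(part t1 [-])
[10] deliver 2→0 → ∅
[11] timeout(0) → N0(coor t3 [-])
[12] deliver 0→1 → N1(part t2 [-])
[13] deliver 0→2 → N2(part t3 [-])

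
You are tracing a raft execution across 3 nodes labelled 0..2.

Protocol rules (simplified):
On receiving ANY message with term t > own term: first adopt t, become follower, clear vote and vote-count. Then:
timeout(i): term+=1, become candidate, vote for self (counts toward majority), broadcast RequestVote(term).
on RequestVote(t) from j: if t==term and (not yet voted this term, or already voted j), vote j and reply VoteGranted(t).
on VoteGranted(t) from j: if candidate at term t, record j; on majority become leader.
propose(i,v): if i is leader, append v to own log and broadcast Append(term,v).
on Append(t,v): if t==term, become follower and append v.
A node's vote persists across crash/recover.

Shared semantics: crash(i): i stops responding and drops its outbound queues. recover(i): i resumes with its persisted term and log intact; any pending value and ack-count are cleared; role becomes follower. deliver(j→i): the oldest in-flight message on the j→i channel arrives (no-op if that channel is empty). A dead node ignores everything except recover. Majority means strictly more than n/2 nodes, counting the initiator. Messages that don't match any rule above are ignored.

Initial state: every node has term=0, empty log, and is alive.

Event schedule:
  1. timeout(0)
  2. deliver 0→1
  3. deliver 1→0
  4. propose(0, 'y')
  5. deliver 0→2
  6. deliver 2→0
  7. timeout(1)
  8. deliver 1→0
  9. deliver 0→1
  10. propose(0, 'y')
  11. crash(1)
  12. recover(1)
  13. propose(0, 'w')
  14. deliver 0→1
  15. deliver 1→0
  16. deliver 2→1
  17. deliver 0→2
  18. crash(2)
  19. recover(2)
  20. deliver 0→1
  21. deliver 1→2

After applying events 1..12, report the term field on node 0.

2

e1 timeout(0): 0[cand,t=1,-]
e2 deliver 0→1: 1[foll,t=1,-]
e3 deliver 1→0: 0[lead,t=1,-]
e4 propose(0,'y'): 0[lead,t=1,y]
e5 deliver 0→2: 2[foll,t=1,-]
e6 deliver 2→0: ·
e7 timeout(1): 1[cand,t=2,-]
e8 deliver 1→0: 0[foll,t=2,y]
e9 deliver 0→1: ·
e10 propose(0,'y'): ·
e11 crash(1): 1[✗cand,t=2,-]
e12 recover(1): 1[foll,t=2,-]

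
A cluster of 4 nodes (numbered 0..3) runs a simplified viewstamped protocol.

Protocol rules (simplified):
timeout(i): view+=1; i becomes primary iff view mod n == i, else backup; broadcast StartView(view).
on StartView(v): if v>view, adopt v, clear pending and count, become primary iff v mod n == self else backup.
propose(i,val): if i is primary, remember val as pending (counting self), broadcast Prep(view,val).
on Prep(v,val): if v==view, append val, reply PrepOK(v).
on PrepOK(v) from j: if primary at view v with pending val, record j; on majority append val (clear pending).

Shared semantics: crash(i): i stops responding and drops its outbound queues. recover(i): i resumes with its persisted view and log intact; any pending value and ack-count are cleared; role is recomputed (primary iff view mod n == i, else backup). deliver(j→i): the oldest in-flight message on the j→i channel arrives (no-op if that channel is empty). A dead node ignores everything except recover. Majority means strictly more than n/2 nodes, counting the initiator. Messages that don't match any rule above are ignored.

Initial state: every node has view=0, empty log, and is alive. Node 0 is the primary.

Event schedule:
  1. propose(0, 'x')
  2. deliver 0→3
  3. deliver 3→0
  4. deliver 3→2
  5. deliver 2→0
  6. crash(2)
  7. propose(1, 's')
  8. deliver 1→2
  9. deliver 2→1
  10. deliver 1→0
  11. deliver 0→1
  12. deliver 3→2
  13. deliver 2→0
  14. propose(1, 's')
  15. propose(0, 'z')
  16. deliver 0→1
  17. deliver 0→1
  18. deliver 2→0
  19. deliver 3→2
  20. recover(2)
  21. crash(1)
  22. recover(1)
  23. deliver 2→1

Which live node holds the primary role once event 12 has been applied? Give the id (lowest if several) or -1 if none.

step 1 propose(0,'x'): —
step 2 deliver 0→3: 3={back,v=0,log=x}
step 3 deliver 3→0: —
step 4 deliver 3→2: —
step 5 deliver 2→0: —
step 6 crash(2): 2={✗back,v=0,log=-}
step 7 propose(1,'s'): —
step 8 deliver 1→2: —
step 9 deliver 2→1: —
step 10 deliver 1→0: —
step 11 deliver 0→1: 1={back,v=0,log=x}
step 12 deliver 3→2: —

0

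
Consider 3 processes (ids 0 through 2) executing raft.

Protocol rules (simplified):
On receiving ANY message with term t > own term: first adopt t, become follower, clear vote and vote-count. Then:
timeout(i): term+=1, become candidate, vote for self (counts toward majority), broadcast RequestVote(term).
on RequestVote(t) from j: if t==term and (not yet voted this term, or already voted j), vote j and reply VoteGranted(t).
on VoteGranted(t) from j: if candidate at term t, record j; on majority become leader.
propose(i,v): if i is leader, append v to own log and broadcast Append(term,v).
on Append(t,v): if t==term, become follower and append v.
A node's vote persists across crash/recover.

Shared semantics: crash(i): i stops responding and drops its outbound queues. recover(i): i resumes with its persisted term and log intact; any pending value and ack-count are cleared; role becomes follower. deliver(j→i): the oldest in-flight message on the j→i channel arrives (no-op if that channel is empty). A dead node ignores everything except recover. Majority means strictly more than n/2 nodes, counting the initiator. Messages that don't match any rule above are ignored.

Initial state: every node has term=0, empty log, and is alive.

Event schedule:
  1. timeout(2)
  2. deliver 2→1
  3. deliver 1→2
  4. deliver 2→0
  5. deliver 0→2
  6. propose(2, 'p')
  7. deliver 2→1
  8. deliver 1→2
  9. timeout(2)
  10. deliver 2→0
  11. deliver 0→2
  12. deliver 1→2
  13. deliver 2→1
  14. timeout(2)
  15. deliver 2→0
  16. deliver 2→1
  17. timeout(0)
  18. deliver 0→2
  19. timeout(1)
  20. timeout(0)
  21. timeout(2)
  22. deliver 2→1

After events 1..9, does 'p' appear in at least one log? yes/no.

yes

step 1 timeout(2): 2={cand,t=1,log=-}
step 2 deliver 2→1: 1={foll,t=1,log=-}
step 3 deliver 1→2: 2={lead,t=1,log=-}
step 4 deliver 2→0: 0={foll,t=1,log=-}
step 5 deliver 0→2: —
step 6 propose(2,'p'): 2={lead,t=1,log=p}
step 7 deliver 2→1: 1={foll,t=1,log=p}
step 8 deliver 1→2: —
step 9 timeout(2): 2={cand,t=2,log=p}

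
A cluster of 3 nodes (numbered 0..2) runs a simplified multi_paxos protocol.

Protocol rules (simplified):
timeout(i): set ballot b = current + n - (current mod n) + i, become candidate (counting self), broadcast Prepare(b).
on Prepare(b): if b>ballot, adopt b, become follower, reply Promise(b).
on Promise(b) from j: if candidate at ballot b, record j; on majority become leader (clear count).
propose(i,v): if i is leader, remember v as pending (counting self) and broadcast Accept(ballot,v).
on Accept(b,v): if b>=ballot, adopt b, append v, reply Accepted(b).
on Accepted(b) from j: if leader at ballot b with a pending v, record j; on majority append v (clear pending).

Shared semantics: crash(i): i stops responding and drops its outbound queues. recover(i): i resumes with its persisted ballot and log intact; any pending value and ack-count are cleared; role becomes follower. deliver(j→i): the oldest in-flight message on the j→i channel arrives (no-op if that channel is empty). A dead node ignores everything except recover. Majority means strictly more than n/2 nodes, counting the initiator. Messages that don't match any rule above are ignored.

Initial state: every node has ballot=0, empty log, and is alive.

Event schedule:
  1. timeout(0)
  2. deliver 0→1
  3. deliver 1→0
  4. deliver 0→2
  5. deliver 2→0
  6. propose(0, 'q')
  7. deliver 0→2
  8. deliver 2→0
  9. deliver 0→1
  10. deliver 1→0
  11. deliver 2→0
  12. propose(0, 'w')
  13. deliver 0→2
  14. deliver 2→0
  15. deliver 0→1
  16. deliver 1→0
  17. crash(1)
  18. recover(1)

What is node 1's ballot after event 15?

3

1. timeout(0):  <0:cand b3 ->
2. deliver 0→1:  <1:foll b3 ->
3. deliver 1→0:  <0:lead b3 ->
4. deliver 0→2:  <2:foll b3 ->
5. deliver 2→0:  nop
6. propose(0,'q'):  nop
7. deliver 0→2:  <2:foll b3 q>
8. deliver 2→0:  <0:lead b3 q>
9. deliver 0→1:  <1:foll b3 q>
10. deliver 1→0:  nop
11. deliver 2→0:  nop
12. propose(0,'w'):  nop
13. deliver 0→2:  <2:foll b3 q,w>
14. deliver 2→0:  <0:lead b3 q,w>
15. deliver 0→1:  <1:foll b3 q,w>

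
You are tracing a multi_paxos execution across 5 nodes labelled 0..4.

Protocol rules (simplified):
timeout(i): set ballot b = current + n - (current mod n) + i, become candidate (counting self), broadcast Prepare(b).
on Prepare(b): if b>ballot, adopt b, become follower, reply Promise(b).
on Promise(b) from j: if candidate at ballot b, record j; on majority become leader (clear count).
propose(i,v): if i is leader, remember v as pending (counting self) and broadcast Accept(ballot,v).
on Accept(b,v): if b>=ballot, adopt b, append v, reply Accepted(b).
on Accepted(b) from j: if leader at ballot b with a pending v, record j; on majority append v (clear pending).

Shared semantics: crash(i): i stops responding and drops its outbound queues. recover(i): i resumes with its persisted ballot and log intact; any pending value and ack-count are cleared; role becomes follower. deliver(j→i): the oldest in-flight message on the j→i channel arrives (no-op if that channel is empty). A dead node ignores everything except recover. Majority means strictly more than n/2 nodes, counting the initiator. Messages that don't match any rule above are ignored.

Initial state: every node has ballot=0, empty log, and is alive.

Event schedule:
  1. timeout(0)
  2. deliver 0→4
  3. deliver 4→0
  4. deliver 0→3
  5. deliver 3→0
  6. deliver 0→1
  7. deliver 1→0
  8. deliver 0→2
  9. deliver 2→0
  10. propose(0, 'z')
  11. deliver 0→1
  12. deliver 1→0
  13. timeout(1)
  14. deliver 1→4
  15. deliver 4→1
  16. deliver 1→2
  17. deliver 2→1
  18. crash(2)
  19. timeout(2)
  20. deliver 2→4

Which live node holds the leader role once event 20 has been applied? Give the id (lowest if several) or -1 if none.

step 1 timeout(0): 0={cand,b=5,log=-}
step 2 deliver 0→4: 4={foll,b=5,log=-}
step 3 deliver 4→0: —
step 4 deliver 0→3: 3={foll,b=5,log=-}
step 5 deliver 3→0: 0={lead,b=5,log=-}
step 6 deliver 0→1: 1={foll,b=5,log=-}
step 7 deliver 1→0: —
step 8 deliver 0→2: 2={foll,b=5,log=-}
step 9 deliver 2→0: —
step 10 propose(0,'z'): —
step 11 deliver 0→1: 1={foll,b=5,log=z}
step 12 deliver 1→0: —
step 13 timeout(1): 1={cand,b=11,log=z}
step 14 deliver 1→4: 4={foll,b=11,log=-}
step 15 deliver 4→1: —
step 16 deliver 1→2: 2={foll,b=11,log=-}
step 17 deliver 2→1: 1={lead,b=11,log=z}
step 18 crash(2): 2={✗foll,b=11,log=-}
step 19 timeout(2): —
step 20 deliver 2→4: —

0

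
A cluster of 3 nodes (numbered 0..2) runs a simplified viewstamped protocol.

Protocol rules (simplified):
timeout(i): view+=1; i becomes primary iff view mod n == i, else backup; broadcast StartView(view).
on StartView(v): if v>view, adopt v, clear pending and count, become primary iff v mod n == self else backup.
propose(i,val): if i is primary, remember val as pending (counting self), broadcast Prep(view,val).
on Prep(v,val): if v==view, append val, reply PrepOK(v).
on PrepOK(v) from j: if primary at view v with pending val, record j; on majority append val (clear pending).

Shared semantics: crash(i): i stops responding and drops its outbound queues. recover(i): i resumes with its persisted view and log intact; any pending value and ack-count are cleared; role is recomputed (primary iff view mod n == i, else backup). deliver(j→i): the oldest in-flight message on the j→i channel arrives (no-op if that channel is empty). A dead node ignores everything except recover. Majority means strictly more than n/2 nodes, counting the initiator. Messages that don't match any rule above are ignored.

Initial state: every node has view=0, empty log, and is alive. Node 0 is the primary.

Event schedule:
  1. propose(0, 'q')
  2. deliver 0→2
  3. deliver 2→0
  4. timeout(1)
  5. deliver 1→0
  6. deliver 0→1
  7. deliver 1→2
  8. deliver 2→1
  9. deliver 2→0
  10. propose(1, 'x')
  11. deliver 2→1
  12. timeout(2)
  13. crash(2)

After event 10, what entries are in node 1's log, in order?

empty

step 1 propose(0,'q'): —
step 2 deliver 0→2: 2={back,v=0,log=q}
step 3 deliver 2→0: 0={prim,v=0,log=q}
step 4 timeout(1): 1={prim,v=1,log=-}
step 5 deliver 1→0: 0={back,v=1,log=q}
step 6 deliver 0→1: —
step 7 deliver 1→2: 2={back,v=1,log=q}
step 8 deliver 2→1: —
step 9 deliver 2→0: —
step 10 propose(1,'x'): —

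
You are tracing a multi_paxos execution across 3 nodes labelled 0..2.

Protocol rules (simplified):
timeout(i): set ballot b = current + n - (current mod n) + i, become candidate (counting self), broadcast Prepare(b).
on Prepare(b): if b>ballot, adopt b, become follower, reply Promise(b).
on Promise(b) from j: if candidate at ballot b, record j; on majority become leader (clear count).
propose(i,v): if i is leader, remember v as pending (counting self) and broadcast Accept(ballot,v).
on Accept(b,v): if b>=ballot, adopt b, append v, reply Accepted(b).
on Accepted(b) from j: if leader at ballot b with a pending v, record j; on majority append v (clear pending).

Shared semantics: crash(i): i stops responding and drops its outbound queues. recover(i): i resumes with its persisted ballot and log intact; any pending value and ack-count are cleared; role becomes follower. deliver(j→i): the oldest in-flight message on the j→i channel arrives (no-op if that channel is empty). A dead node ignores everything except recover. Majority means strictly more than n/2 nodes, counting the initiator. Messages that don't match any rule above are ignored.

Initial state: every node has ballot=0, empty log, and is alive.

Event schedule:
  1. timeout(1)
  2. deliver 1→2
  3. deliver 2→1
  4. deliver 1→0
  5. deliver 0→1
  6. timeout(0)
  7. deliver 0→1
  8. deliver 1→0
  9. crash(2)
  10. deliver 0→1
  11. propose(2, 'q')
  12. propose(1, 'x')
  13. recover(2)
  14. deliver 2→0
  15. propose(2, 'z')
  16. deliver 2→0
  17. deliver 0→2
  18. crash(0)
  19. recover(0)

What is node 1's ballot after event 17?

1. timeout(1):  <1:cand b4 ->
2. deliver 1→2:  <2:foll b4 ->
3. deliver 2→1:  <1:lead b4 ->
4. deliver 1→0:  <0:foll b4 ->
5. deliver 0→1:  nop
6. timeout(0):  <0:cand b6 ->
7. deliver 0→1:  <1:foll b6 ->
8. deliver 1→0:  <0:lead b6 ->
9. crash(2):  <2:✗foll b4 ->
10. deliver 0→1:  nop
11. propose(2,'q'):  nop
12. propose(1,'x'):  nop
13. recover(2):  <2:foll b4 ->
14. deliver 2→0:  nop
15. propose(2,'z'):  nop
16. deliver 2→0:  nop
17. deliver 0→2:  <2:foll b6 ->

6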